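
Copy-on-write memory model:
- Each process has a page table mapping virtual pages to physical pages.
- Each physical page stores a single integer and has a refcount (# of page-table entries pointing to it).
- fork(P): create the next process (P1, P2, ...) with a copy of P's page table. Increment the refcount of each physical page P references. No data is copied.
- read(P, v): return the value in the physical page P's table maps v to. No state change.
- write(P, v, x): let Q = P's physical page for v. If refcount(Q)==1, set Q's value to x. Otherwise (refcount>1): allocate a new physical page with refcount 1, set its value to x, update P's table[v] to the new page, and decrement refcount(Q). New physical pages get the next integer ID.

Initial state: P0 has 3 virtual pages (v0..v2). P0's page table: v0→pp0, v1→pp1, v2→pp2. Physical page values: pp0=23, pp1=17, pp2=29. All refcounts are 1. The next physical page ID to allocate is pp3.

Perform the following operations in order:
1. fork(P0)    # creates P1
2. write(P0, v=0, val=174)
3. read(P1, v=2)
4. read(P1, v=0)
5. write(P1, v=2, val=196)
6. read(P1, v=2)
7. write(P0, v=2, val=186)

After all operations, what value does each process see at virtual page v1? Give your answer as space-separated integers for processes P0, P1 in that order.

Op 1: fork(P0) -> P1. 3 ppages; refcounts: pp0:2 pp1:2 pp2:2
Op 2: write(P0, v0, 174). refcount(pp0)=2>1 -> COPY to pp3. 4 ppages; refcounts: pp0:1 pp1:2 pp2:2 pp3:1
Op 3: read(P1, v2) -> 29. No state change.
Op 4: read(P1, v0) -> 23. No state change.
Op 5: write(P1, v2, 196). refcount(pp2)=2>1 -> COPY to pp4. 5 ppages; refcounts: pp0:1 pp1:2 pp2:1 pp3:1 pp4:1
Op 6: read(P1, v2) -> 196. No state change.
Op 7: write(P0, v2, 186). refcount(pp2)=1 -> write in place. 5 ppages; refcounts: pp0:1 pp1:2 pp2:1 pp3:1 pp4:1
P0: v1 -> pp1 = 17
P1: v1 -> pp1 = 17

Answer: 17 17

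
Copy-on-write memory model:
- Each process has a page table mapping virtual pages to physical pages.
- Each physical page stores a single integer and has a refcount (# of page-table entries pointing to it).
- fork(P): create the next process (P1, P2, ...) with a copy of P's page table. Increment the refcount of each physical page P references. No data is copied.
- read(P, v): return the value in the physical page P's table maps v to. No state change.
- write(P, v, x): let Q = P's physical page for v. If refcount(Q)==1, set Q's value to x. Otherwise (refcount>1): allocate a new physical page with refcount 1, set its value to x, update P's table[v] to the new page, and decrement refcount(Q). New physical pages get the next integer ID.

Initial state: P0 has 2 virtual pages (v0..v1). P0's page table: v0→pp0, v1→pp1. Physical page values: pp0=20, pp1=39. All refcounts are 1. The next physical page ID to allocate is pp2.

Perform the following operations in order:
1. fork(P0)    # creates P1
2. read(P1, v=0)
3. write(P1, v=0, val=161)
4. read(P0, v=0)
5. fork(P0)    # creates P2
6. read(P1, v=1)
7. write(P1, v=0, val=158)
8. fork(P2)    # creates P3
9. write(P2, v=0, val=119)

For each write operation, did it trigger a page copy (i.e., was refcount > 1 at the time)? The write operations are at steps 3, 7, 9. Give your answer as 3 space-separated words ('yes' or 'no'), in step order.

Op 1: fork(P0) -> P1. 2 ppages; refcounts: pp0:2 pp1:2
Op 2: read(P1, v0) -> 20. No state change.
Op 3: write(P1, v0, 161). refcount(pp0)=2>1 -> COPY to pp2. 3 ppages; refcounts: pp0:1 pp1:2 pp2:1
Op 4: read(P0, v0) -> 20. No state change.
Op 5: fork(P0) -> P2. 3 ppages; refcounts: pp0:2 pp1:3 pp2:1
Op 6: read(P1, v1) -> 39. No state change.
Op 7: write(P1, v0, 158). refcount(pp2)=1 -> write in place. 3 ppages; refcounts: pp0:2 pp1:3 pp2:1
Op 8: fork(P2) -> P3. 3 ppages; refcounts: pp0:3 pp1:4 pp2:1
Op 9: write(P2, v0, 119). refcount(pp0)=3>1 -> COPY to pp3. 4 ppages; refcounts: pp0:2 pp1:4 pp2:1 pp3:1

yes no yes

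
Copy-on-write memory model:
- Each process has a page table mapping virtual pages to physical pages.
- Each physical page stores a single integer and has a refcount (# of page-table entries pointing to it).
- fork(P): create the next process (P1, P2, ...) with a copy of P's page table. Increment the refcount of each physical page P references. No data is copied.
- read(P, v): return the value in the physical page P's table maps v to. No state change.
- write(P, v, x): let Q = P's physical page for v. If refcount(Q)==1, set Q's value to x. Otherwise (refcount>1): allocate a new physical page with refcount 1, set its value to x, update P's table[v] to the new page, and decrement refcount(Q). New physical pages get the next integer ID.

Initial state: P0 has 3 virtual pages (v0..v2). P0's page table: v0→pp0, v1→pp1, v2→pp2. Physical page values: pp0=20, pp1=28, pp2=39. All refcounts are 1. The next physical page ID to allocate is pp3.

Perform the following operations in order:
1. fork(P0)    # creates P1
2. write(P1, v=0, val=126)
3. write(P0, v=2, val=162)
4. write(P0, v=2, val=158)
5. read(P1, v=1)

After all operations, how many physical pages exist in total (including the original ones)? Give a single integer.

Op 1: fork(P0) -> P1. 3 ppages; refcounts: pp0:2 pp1:2 pp2:2
Op 2: write(P1, v0, 126). refcount(pp0)=2>1 -> COPY to pp3. 4 ppages; refcounts: pp0:1 pp1:2 pp2:2 pp3:1
Op 3: write(P0, v2, 162). refcount(pp2)=2>1 -> COPY to pp4. 5 ppages; refcounts: pp0:1 pp1:2 pp2:1 pp3:1 pp4:1
Op 4: write(P0, v2, 158). refcount(pp4)=1 -> write in place. 5 ppages; refcounts: pp0:1 pp1:2 pp2:1 pp3:1 pp4:1
Op 5: read(P1, v1) -> 28. No state change.

Answer: 5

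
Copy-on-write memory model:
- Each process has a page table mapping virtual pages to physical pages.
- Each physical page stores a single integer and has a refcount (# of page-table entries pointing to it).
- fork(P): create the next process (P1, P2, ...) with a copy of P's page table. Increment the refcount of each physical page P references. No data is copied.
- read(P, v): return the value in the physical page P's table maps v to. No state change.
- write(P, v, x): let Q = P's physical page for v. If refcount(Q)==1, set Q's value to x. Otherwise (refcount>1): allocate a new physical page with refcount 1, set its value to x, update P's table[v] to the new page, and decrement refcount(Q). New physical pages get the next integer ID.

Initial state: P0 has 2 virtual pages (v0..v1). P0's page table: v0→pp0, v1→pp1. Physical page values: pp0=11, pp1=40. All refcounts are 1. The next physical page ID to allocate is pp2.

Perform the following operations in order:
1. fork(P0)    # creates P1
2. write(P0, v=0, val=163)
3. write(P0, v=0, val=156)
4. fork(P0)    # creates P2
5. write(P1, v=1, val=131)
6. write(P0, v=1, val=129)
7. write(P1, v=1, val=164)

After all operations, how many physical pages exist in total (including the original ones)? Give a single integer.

Op 1: fork(P0) -> P1. 2 ppages; refcounts: pp0:2 pp1:2
Op 2: write(P0, v0, 163). refcount(pp0)=2>1 -> COPY to pp2. 3 ppages; refcounts: pp0:1 pp1:2 pp2:1
Op 3: write(P0, v0, 156). refcount(pp2)=1 -> write in place. 3 ppages; refcounts: pp0:1 pp1:2 pp2:1
Op 4: fork(P0) -> P2. 3 ppages; refcounts: pp0:1 pp1:3 pp2:2
Op 5: write(P1, v1, 131). refcount(pp1)=3>1 -> COPY to pp3. 4 ppages; refcounts: pp0:1 pp1:2 pp2:2 pp3:1
Op 6: write(P0, v1, 129). refcount(pp1)=2>1 -> COPY to pp4. 5 ppages; refcounts: pp0:1 pp1:1 pp2:2 pp3:1 pp4:1
Op 7: write(P1, v1, 164). refcount(pp3)=1 -> write in place. 5 ppages; refcounts: pp0:1 pp1:1 pp2:2 pp3:1 pp4:1

Answer: 5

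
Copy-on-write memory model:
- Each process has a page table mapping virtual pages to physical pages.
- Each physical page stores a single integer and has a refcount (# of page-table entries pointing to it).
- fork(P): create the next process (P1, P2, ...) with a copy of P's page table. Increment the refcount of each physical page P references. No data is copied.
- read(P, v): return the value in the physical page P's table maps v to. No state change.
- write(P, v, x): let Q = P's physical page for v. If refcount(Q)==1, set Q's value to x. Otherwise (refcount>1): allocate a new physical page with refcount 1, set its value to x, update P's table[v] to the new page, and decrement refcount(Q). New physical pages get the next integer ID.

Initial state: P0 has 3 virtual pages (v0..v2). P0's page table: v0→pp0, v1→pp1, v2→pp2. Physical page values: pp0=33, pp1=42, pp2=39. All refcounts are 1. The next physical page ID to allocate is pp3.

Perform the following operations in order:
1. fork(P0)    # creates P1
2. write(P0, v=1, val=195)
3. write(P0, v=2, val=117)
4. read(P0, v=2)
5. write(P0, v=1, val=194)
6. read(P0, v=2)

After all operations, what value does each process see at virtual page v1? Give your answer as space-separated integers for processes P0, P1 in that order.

Answer: 194 42

Derivation:
Op 1: fork(P0) -> P1. 3 ppages; refcounts: pp0:2 pp1:2 pp2:2
Op 2: write(P0, v1, 195). refcount(pp1)=2>1 -> COPY to pp3. 4 ppages; refcounts: pp0:2 pp1:1 pp2:2 pp3:1
Op 3: write(P0, v2, 117). refcount(pp2)=2>1 -> COPY to pp4. 5 ppages; refcounts: pp0:2 pp1:1 pp2:1 pp3:1 pp4:1
Op 4: read(P0, v2) -> 117. No state change.
Op 5: write(P0, v1, 194). refcount(pp3)=1 -> write in place. 5 ppages; refcounts: pp0:2 pp1:1 pp2:1 pp3:1 pp4:1
Op 6: read(P0, v2) -> 117. No state change.
P0: v1 -> pp3 = 194
P1: v1 -> pp1 = 42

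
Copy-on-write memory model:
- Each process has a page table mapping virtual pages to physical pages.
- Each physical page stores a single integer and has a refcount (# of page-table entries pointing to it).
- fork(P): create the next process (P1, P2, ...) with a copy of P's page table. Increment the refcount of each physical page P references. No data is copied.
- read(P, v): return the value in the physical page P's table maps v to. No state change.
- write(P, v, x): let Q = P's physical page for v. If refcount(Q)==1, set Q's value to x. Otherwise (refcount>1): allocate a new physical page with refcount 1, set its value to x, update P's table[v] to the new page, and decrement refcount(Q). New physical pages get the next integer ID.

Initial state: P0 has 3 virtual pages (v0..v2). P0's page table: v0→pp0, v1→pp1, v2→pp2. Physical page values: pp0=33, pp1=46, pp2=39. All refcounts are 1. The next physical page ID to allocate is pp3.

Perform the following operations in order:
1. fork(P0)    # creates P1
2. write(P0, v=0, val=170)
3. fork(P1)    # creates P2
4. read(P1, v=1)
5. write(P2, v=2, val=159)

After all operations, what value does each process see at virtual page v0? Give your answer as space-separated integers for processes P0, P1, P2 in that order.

Op 1: fork(P0) -> P1. 3 ppages; refcounts: pp0:2 pp1:2 pp2:2
Op 2: write(P0, v0, 170). refcount(pp0)=2>1 -> COPY to pp3. 4 ppages; refcounts: pp0:1 pp1:2 pp2:2 pp3:1
Op 3: fork(P1) -> P2. 4 ppages; refcounts: pp0:2 pp1:3 pp2:3 pp3:1
Op 4: read(P1, v1) -> 46. No state change.
Op 5: write(P2, v2, 159). refcount(pp2)=3>1 -> COPY to pp4. 5 ppages; refcounts: pp0:2 pp1:3 pp2:2 pp3:1 pp4:1
P0: v0 -> pp3 = 170
P1: v0 -> pp0 = 33
P2: v0 -> pp0 = 33

Answer: 170 33 33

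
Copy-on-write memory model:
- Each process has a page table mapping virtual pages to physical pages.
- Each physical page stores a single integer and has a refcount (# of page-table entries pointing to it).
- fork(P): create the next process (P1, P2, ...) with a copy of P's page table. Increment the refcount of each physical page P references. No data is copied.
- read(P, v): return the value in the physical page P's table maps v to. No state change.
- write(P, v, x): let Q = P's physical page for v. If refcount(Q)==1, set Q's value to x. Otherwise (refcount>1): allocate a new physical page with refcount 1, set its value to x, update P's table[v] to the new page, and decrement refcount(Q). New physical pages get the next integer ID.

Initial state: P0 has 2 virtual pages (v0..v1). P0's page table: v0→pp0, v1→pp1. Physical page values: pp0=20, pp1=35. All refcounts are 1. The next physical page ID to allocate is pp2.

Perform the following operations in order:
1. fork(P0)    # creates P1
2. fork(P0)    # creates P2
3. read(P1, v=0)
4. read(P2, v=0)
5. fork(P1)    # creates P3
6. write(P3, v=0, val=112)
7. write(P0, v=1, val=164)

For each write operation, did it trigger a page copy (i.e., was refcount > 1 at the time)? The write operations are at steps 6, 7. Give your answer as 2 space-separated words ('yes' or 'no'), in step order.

Op 1: fork(P0) -> P1. 2 ppages; refcounts: pp0:2 pp1:2
Op 2: fork(P0) -> P2. 2 ppages; refcounts: pp0:3 pp1:3
Op 3: read(P1, v0) -> 20. No state change.
Op 4: read(P2, v0) -> 20. No state change.
Op 5: fork(P1) -> P3. 2 ppages; refcounts: pp0:4 pp1:4
Op 6: write(P3, v0, 112). refcount(pp0)=4>1 -> COPY to pp2. 3 ppages; refcounts: pp0:3 pp1:4 pp2:1
Op 7: write(P0, v1, 164). refcount(pp1)=4>1 -> COPY to pp3. 4 ppages; refcounts: pp0:3 pp1:3 pp2:1 pp3:1

yes yes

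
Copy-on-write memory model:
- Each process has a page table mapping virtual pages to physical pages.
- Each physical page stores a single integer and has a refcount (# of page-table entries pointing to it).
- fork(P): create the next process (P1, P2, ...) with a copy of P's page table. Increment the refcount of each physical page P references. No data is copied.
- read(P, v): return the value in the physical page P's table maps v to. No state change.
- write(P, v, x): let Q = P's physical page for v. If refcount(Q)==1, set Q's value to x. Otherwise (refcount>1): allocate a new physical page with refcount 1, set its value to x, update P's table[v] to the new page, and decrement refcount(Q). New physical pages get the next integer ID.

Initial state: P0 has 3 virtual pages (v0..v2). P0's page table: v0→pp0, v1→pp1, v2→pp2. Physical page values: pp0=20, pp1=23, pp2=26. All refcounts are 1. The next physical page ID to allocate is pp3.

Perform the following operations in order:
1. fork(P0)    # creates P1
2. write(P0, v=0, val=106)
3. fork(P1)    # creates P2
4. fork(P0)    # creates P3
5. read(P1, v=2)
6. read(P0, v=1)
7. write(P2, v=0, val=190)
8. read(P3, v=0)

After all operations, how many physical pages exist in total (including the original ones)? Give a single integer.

Op 1: fork(P0) -> P1. 3 ppages; refcounts: pp0:2 pp1:2 pp2:2
Op 2: write(P0, v0, 106). refcount(pp0)=2>1 -> COPY to pp3. 4 ppages; refcounts: pp0:1 pp1:2 pp2:2 pp3:1
Op 3: fork(P1) -> P2. 4 ppages; refcounts: pp0:2 pp1:3 pp2:3 pp3:1
Op 4: fork(P0) -> P3. 4 ppages; refcounts: pp0:2 pp1:4 pp2:4 pp3:2
Op 5: read(P1, v2) -> 26. No state change.
Op 6: read(P0, v1) -> 23. No state change.
Op 7: write(P2, v0, 190). refcount(pp0)=2>1 -> COPY to pp4. 5 ppages; refcounts: pp0:1 pp1:4 pp2:4 pp3:2 pp4:1
Op 8: read(P3, v0) -> 106. No state change.

Answer: 5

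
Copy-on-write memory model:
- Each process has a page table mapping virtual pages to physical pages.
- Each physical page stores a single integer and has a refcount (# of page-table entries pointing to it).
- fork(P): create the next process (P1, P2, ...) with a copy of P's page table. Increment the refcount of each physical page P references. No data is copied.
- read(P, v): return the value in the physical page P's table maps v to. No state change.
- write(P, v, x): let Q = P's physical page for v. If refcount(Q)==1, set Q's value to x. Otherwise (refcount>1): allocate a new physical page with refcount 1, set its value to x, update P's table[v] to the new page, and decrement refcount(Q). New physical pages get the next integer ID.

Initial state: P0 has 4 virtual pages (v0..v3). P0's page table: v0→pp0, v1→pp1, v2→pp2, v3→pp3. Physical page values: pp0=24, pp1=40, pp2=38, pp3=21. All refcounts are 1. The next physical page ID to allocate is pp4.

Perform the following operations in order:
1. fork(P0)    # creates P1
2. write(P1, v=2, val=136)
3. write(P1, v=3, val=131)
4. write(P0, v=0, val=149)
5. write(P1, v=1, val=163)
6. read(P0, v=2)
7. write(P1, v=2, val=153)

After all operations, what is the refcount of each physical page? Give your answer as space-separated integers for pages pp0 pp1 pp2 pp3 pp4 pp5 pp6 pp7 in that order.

Op 1: fork(P0) -> P1. 4 ppages; refcounts: pp0:2 pp1:2 pp2:2 pp3:2
Op 2: write(P1, v2, 136). refcount(pp2)=2>1 -> COPY to pp4. 5 ppages; refcounts: pp0:2 pp1:2 pp2:1 pp3:2 pp4:1
Op 3: write(P1, v3, 131). refcount(pp3)=2>1 -> COPY to pp5. 6 ppages; refcounts: pp0:2 pp1:2 pp2:1 pp3:1 pp4:1 pp5:1
Op 4: write(P0, v0, 149). refcount(pp0)=2>1 -> COPY to pp6. 7 ppages; refcounts: pp0:1 pp1:2 pp2:1 pp3:1 pp4:1 pp5:1 pp6:1
Op 5: write(P1, v1, 163). refcount(pp1)=2>1 -> COPY to pp7. 8 ppages; refcounts: pp0:1 pp1:1 pp2:1 pp3:1 pp4:1 pp5:1 pp6:1 pp7:1
Op 6: read(P0, v2) -> 38. No state change.
Op 7: write(P1, v2, 153). refcount(pp4)=1 -> write in place. 8 ppages; refcounts: pp0:1 pp1:1 pp2:1 pp3:1 pp4:1 pp5:1 pp6:1 pp7:1

Answer: 1 1 1 1 1 1 1 1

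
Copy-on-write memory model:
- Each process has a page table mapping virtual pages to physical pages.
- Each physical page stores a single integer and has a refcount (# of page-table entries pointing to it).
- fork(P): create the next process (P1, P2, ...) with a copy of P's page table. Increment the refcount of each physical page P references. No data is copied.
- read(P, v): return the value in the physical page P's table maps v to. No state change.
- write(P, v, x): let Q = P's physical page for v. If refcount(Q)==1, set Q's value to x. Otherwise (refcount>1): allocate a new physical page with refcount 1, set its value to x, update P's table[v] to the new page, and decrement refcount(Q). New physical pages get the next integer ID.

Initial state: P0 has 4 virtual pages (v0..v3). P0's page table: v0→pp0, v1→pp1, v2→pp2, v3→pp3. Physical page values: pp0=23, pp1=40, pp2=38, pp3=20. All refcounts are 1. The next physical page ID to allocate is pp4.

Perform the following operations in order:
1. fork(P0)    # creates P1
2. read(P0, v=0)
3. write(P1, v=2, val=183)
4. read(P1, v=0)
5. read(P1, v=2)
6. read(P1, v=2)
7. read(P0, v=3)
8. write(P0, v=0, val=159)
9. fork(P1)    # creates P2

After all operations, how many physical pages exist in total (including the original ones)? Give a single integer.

Answer: 6

Derivation:
Op 1: fork(P0) -> P1. 4 ppages; refcounts: pp0:2 pp1:2 pp2:2 pp3:2
Op 2: read(P0, v0) -> 23. No state change.
Op 3: write(P1, v2, 183). refcount(pp2)=2>1 -> COPY to pp4. 5 ppages; refcounts: pp0:2 pp1:2 pp2:1 pp3:2 pp4:1
Op 4: read(P1, v0) -> 23. No state change.
Op 5: read(P1, v2) -> 183. No state change.
Op 6: read(P1, v2) -> 183. No state change.
Op 7: read(P0, v3) -> 20. No state change.
Op 8: write(P0, v0, 159). refcount(pp0)=2>1 -> COPY to pp5. 6 ppages; refcounts: pp0:1 pp1:2 pp2:1 pp3:2 pp4:1 pp5:1
Op 9: fork(P1) -> P2. 6 ppages; refcounts: pp0:2 pp1:3 pp2:1 pp3:3 pp4:2 pp5:1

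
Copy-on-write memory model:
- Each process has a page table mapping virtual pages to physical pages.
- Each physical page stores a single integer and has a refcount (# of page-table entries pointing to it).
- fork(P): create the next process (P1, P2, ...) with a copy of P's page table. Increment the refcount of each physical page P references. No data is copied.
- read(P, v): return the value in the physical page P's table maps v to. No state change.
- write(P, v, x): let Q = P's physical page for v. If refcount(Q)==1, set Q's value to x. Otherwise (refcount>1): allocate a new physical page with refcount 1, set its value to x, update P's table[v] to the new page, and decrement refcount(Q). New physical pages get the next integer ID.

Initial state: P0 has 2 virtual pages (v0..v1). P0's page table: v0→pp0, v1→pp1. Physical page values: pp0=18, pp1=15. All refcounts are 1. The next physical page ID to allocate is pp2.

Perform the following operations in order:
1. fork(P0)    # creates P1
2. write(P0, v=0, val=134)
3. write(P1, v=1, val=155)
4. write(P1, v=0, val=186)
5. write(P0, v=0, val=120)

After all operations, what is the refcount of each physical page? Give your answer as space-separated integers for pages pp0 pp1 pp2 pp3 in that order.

Op 1: fork(P0) -> P1. 2 ppages; refcounts: pp0:2 pp1:2
Op 2: write(P0, v0, 134). refcount(pp0)=2>1 -> COPY to pp2. 3 ppages; refcounts: pp0:1 pp1:2 pp2:1
Op 3: write(P1, v1, 155). refcount(pp1)=2>1 -> COPY to pp3. 4 ppages; refcounts: pp0:1 pp1:1 pp2:1 pp3:1
Op 4: write(P1, v0, 186). refcount(pp0)=1 -> write in place. 4 ppages; refcounts: pp0:1 pp1:1 pp2:1 pp3:1
Op 5: write(P0, v0, 120). refcount(pp2)=1 -> write in place. 4 ppages; refcounts: pp0:1 pp1:1 pp2:1 pp3:1

Answer: 1 1 1 1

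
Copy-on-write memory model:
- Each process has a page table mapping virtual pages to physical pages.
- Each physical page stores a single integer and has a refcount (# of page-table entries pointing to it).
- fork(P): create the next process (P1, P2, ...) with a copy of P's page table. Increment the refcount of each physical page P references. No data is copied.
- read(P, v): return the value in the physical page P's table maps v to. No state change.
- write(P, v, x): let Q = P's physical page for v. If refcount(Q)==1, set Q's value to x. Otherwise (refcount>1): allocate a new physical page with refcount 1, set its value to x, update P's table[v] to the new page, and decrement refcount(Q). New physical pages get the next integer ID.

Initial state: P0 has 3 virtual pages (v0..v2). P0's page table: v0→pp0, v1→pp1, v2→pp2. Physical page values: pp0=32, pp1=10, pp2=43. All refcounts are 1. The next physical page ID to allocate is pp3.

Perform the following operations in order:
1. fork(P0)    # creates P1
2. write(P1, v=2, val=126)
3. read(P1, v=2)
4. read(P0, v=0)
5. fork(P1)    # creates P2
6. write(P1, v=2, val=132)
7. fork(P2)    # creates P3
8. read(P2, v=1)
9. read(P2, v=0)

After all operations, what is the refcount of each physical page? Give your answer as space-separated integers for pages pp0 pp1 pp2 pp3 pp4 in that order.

Op 1: fork(P0) -> P1. 3 ppages; refcounts: pp0:2 pp1:2 pp2:2
Op 2: write(P1, v2, 126). refcount(pp2)=2>1 -> COPY to pp3. 4 ppages; refcounts: pp0:2 pp1:2 pp2:1 pp3:1
Op 3: read(P1, v2) -> 126. No state change.
Op 4: read(P0, v0) -> 32. No state change.
Op 5: fork(P1) -> P2. 4 ppages; refcounts: pp0:3 pp1:3 pp2:1 pp3:2
Op 6: write(P1, v2, 132). refcount(pp3)=2>1 -> COPY to pp4. 5 ppages; refcounts: pp0:3 pp1:3 pp2:1 pp3:1 pp4:1
Op 7: fork(P2) -> P3. 5 ppages; refcounts: pp0:4 pp1:4 pp2:1 pp3:2 pp4:1
Op 8: read(P2, v1) -> 10. No state change.
Op 9: read(P2, v0) -> 32. No state change.

Answer: 4 4 1 2 1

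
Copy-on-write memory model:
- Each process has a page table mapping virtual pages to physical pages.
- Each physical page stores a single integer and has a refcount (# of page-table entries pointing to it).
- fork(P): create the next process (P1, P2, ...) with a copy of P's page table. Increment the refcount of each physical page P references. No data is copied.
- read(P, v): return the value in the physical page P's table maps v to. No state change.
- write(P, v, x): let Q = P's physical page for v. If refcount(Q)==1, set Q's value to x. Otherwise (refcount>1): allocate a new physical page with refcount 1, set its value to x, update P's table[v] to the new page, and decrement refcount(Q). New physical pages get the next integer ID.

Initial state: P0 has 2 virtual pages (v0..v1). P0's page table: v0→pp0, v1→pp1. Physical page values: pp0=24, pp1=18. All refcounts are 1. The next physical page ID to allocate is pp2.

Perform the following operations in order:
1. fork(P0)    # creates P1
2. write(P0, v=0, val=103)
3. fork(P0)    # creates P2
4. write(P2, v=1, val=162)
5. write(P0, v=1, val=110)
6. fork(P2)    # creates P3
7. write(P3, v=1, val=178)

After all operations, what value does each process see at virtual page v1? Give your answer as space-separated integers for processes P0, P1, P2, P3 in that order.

Answer: 110 18 162 178

Derivation:
Op 1: fork(P0) -> P1. 2 ppages; refcounts: pp0:2 pp1:2
Op 2: write(P0, v0, 103). refcount(pp0)=2>1 -> COPY to pp2. 3 ppages; refcounts: pp0:1 pp1:2 pp2:1
Op 3: fork(P0) -> P2. 3 ppages; refcounts: pp0:1 pp1:3 pp2:2
Op 4: write(P2, v1, 162). refcount(pp1)=3>1 -> COPY to pp3. 4 ppages; refcounts: pp0:1 pp1:2 pp2:2 pp3:1
Op 5: write(P0, v1, 110). refcount(pp1)=2>1 -> COPY to pp4. 5 ppages; refcounts: pp0:1 pp1:1 pp2:2 pp3:1 pp4:1
Op 6: fork(P2) -> P3. 5 ppages; refcounts: pp0:1 pp1:1 pp2:3 pp3:2 pp4:1
Op 7: write(P3, v1, 178). refcount(pp3)=2>1 -> COPY to pp5. 6 ppages; refcounts: pp0:1 pp1:1 pp2:3 pp3:1 pp4:1 pp5:1
P0: v1 -> pp4 = 110
P1: v1 -> pp1 = 18
P2: v1 -> pp3 = 162
P3: v1 -> pp5 = 178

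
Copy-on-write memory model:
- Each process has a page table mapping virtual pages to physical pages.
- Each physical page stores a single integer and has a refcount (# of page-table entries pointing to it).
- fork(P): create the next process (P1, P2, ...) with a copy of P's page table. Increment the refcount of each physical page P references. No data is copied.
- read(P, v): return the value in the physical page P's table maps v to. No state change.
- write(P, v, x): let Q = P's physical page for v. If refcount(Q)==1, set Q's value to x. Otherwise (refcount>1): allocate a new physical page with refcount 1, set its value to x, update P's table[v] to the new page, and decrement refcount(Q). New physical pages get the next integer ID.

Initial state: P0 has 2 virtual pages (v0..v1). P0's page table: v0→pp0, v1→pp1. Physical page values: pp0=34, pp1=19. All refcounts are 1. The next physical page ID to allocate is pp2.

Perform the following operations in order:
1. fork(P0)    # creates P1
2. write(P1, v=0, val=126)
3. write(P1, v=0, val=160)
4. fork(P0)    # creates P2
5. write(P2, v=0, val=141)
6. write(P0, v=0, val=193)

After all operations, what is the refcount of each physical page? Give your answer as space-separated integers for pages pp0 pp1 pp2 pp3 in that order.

Op 1: fork(P0) -> P1. 2 ppages; refcounts: pp0:2 pp1:2
Op 2: write(P1, v0, 126). refcount(pp0)=2>1 -> COPY to pp2. 3 ppages; refcounts: pp0:1 pp1:2 pp2:1
Op 3: write(P1, v0, 160). refcount(pp2)=1 -> write in place. 3 ppages; refcounts: pp0:1 pp1:2 pp2:1
Op 4: fork(P0) -> P2. 3 ppages; refcounts: pp0:2 pp1:3 pp2:1
Op 5: write(P2, v0, 141). refcount(pp0)=2>1 -> COPY to pp3. 4 ppages; refcounts: pp0:1 pp1:3 pp2:1 pp3:1
Op 6: write(P0, v0, 193). refcount(pp0)=1 -> write in place. 4 ppages; refcounts: pp0:1 pp1:3 pp2:1 pp3:1

Answer: 1 3 1 1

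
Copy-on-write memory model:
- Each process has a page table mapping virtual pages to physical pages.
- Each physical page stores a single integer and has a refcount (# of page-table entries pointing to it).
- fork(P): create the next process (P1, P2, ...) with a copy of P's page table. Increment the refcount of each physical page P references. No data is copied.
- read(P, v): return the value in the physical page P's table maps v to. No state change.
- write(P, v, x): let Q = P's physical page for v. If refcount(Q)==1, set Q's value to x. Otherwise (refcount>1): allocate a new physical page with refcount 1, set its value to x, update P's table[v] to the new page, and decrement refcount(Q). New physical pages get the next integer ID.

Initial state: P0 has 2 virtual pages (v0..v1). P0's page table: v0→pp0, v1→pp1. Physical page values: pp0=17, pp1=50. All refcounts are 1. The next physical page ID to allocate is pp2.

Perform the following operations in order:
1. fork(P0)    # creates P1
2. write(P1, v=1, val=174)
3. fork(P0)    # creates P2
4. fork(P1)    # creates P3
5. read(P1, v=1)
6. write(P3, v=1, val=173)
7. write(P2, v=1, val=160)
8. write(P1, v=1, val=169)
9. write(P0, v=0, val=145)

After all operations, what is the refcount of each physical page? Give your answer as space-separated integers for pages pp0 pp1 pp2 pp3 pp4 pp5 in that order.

Answer: 3 1 1 1 1 1

Derivation:
Op 1: fork(P0) -> P1. 2 ppages; refcounts: pp0:2 pp1:2
Op 2: write(P1, v1, 174). refcount(pp1)=2>1 -> COPY to pp2. 3 ppages; refcounts: pp0:2 pp1:1 pp2:1
Op 3: fork(P0) -> P2. 3 ppages; refcounts: pp0:3 pp1:2 pp2:1
Op 4: fork(P1) -> P3. 3 ppages; refcounts: pp0:4 pp1:2 pp2:2
Op 5: read(P1, v1) -> 174. No state change.
Op 6: write(P3, v1, 173). refcount(pp2)=2>1 -> COPY to pp3. 4 ppages; refcounts: pp0:4 pp1:2 pp2:1 pp3:1
Op 7: write(P2, v1, 160). refcount(pp1)=2>1 -> COPY to pp4. 5 ppages; refcounts: pp0:4 pp1:1 pp2:1 pp3:1 pp4:1
Op 8: write(P1, v1, 169). refcount(pp2)=1 -> write in place. 5 ppages; refcounts: pp0:4 pp1:1 pp2:1 pp3:1 pp4:1
Op 9: write(P0, v0, 145). refcount(pp0)=4>1 -> COPY to pp5. 6 ppages; refcounts: pp0:3 pp1:1 pp2:1 pp3:1 pp4:1 pp5:1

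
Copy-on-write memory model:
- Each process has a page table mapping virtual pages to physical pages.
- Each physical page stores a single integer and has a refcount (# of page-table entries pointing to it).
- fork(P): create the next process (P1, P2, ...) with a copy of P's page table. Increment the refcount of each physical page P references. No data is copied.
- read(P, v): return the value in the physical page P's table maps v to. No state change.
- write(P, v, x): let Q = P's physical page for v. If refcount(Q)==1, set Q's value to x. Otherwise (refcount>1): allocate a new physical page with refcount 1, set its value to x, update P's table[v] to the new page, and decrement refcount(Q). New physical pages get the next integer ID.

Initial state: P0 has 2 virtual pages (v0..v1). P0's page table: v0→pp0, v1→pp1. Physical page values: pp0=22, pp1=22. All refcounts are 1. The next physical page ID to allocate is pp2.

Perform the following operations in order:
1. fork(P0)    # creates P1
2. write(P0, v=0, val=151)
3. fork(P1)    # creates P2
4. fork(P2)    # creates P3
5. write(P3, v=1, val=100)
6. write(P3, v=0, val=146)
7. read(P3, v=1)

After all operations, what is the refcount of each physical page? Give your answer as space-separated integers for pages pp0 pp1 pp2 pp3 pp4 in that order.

Op 1: fork(P0) -> P1. 2 ppages; refcounts: pp0:2 pp1:2
Op 2: write(P0, v0, 151). refcount(pp0)=2>1 -> COPY to pp2. 3 ppages; refcounts: pp0:1 pp1:2 pp2:1
Op 3: fork(P1) -> P2. 3 ppages; refcounts: pp0:2 pp1:3 pp2:1
Op 4: fork(P2) -> P3. 3 ppages; refcounts: pp0:3 pp1:4 pp2:1
Op 5: write(P3, v1, 100). refcount(pp1)=4>1 -> COPY to pp3. 4 ppages; refcounts: pp0:3 pp1:3 pp2:1 pp3:1
Op 6: write(P3, v0, 146). refcount(pp0)=3>1 -> COPY to pp4. 5 ppages; refcounts: pp0:2 pp1:3 pp2:1 pp3:1 pp4:1
Op 7: read(P3, v1) -> 100. No state change.

Answer: 2 3 1 1 1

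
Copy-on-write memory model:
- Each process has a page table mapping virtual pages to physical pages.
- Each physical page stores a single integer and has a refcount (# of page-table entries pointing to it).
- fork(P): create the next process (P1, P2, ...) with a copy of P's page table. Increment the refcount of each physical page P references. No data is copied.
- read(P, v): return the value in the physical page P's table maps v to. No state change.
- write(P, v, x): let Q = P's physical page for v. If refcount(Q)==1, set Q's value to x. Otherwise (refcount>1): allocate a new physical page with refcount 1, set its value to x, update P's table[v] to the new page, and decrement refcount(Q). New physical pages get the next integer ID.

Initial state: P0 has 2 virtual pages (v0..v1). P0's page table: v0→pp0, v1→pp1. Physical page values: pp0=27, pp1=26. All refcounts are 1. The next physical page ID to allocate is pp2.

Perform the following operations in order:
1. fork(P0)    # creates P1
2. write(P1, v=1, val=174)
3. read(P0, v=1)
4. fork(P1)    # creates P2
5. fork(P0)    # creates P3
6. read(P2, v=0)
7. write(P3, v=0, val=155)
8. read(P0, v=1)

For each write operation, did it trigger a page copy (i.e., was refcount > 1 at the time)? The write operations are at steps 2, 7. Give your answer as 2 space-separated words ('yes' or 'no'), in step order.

Op 1: fork(P0) -> P1. 2 ppages; refcounts: pp0:2 pp1:2
Op 2: write(P1, v1, 174). refcount(pp1)=2>1 -> COPY to pp2. 3 ppages; refcounts: pp0:2 pp1:1 pp2:1
Op 3: read(P0, v1) -> 26. No state change.
Op 4: fork(P1) -> P2. 3 ppages; refcounts: pp0:3 pp1:1 pp2:2
Op 5: fork(P0) -> P3. 3 ppages; refcounts: pp0:4 pp1:2 pp2:2
Op 6: read(P2, v0) -> 27. No state change.
Op 7: write(P3, v0, 155). refcount(pp0)=4>1 -> COPY to pp3. 4 ppages; refcounts: pp0:3 pp1:2 pp2:2 pp3:1
Op 8: read(P0, v1) -> 26. No state change.

yes yes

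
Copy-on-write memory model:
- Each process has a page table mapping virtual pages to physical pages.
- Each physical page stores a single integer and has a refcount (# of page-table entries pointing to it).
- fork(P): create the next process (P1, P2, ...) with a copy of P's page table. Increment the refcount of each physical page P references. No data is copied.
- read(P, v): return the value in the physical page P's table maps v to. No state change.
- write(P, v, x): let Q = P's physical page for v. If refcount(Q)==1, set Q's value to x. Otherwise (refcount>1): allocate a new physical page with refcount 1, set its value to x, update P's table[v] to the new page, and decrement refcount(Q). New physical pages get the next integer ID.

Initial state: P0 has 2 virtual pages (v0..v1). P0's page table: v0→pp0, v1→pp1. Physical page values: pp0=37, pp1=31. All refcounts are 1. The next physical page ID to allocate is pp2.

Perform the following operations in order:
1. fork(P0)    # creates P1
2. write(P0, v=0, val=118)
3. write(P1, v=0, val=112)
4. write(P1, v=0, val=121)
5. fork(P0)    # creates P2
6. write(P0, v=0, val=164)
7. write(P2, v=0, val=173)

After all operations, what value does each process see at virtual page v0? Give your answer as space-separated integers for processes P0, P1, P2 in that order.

Answer: 164 121 173

Derivation:
Op 1: fork(P0) -> P1. 2 ppages; refcounts: pp0:2 pp1:2
Op 2: write(P0, v0, 118). refcount(pp0)=2>1 -> COPY to pp2. 3 ppages; refcounts: pp0:1 pp1:2 pp2:1
Op 3: write(P1, v0, 112). refcount(pp0)=1 -> write in place. 3 ppages; refcounts: pp0:1 pp1:2 pp2:1
Op 4: write(P1, v0, 121). refcount(pp0)=1 -> write in place. 3 ppages; refcounts: pp0:1 pp1:2 pp2:1
Op 5: fork(P0) -> P2. 3 ppages; refcounts: pp0:1 pp1:3 pp2:2
Op 6: write(P0, v0, 164). refcount(pp2)=2>1 -> COPY to pp3. 4 ppages; refcounts: pp0:1 pp1:3 pp2:1 pp3:1
Op 7: write(P2, v0, 173). refcount(pp2)=1 -> write in place. 4 ppages; refcounts: pp0:1 pp1:3 pp2:1 pp3:1
P0: v0 -> pp3 = 164
P1: v0 -> pp0 = 121
P2: v0 -> pp2 = 173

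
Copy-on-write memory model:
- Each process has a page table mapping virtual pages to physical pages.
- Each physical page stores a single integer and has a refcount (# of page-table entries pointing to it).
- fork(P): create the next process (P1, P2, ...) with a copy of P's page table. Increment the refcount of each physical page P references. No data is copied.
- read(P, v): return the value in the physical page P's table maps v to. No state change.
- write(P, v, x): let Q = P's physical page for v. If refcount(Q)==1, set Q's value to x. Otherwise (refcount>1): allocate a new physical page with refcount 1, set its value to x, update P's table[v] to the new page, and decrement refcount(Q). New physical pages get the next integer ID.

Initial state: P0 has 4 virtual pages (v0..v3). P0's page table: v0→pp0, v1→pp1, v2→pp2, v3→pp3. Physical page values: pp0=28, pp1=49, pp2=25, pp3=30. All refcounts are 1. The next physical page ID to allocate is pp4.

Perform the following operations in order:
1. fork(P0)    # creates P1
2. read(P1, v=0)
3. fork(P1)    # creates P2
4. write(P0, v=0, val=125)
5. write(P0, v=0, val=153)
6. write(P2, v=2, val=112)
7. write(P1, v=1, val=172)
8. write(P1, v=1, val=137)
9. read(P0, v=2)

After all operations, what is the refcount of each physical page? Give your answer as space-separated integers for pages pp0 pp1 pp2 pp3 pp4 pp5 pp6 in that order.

Op 1: fork(P0) -> P1. 4 ppages; refcounts: pp0:2 pp1:2 pp2:2 pp3:2
Op 2: read(P1, v0) -> 28. No state change.
Op 3: fork(P1) -> P2. 4 ppages; refcounts: pp0:3 pp1:3 pp2:3 pp3:3
Op 4: write(P0, v0, 125). refcount(pp0)=3>1 -> COPY to pp4. 5 ppages; refcounts: pp0:2 pp1:3 pp2:3 pp3:3 pp4:1
Op 5: write(P0, v0, 153). refcount(pp4)=1 -> write in place. 5 ppages; refcounts: pp0:2 pp1:3 pp2:3 pp3:3 pp4:1
Op 6: write(P2, v2, 112). refcount(pp2)=3>1 -> COPY to pp5. 6 ppages; refcounts: pp0:2 pp1:3 pp2:2 pp3:3 pp4:1 pp5:1
Op 7: write(P1, v1, 172). refcount(pp1)=3>1 -> COPY to pp6. 7 ppages; refcounts: pp0:2 pp1:2 pp2:2 pp3:3 pp4:1 pp5:1 pp6:1
Op 8: write(P1, v1, 137). refcount(pp6)=1 -> write in place. 7 ppages; refcounts: pp0:2 pp1:2 pp2:2 pp3:3 pp4:1 pp5:1 pp6:1
Op 9: read(P0, v2) -> 25. No state change.

Answer: 2 2 2 3 1 1 1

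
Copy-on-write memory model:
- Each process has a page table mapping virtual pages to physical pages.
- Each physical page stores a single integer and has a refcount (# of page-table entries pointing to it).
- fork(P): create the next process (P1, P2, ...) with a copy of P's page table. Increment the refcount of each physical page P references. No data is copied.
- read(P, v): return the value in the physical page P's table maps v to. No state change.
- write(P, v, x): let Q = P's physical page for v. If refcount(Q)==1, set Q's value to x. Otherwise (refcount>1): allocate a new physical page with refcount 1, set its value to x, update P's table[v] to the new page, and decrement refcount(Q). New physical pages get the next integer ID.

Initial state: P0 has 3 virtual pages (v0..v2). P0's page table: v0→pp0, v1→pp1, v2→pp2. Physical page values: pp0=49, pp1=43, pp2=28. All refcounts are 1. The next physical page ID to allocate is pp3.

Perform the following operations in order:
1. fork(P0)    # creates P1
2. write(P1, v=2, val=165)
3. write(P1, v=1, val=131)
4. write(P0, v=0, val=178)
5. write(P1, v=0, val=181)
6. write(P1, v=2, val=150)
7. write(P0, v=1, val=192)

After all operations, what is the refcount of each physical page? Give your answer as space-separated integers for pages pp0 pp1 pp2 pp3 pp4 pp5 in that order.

Answer: 1 1 1 1 1 1

Derivation:
Op 1: fork(P0) -> P1. 3 ppages; refcounts: pp0:2 pp1:2 pp2:2
Op 2: write(P1, v2, 165). refcount(pp2)=2>1 -> COPY to pp3. 4 ppages; refcounts: pp0:2 pp1:2 pp2:1 pp3:1
Op 3: write(P1, v1, 131). refcount(pp1)=2>1 -> COPY to pp4. 5 ppages; refcounts: pp0:2 pp1:1 pp2:1 pp3:1 pp4:1
Op 4: write(P0, v0, 178). refcount(pp0)=2>1 -> COPY to pp5. 6 ppages; refcounts: pp0:1 pp1:1 pp2:1 pp3:1 pp4:1 pp5:1
Op 5: write(P1, v0, 181). refcount(pp0)=1 -> write in place. 6 ppages; refcounts: pp0:1 pp1:1 pp2:1 pp3:1 pp4:1 pp5:1
Op 6: write(P1, v2, 150). refcount(pp3)=1 -> write in place. 6 ppages; refcounts: pp0:1 pp1:1 pp2:1 pp3:1 pp4:1 pp5:1
Op 7: write(P0, v1, 192). refcount(pp1)=1 -> write in place. 6 ppages; refcounts: pp0:1 pp1:1 pp2:1 pp3:1 pp4:1 pp5:1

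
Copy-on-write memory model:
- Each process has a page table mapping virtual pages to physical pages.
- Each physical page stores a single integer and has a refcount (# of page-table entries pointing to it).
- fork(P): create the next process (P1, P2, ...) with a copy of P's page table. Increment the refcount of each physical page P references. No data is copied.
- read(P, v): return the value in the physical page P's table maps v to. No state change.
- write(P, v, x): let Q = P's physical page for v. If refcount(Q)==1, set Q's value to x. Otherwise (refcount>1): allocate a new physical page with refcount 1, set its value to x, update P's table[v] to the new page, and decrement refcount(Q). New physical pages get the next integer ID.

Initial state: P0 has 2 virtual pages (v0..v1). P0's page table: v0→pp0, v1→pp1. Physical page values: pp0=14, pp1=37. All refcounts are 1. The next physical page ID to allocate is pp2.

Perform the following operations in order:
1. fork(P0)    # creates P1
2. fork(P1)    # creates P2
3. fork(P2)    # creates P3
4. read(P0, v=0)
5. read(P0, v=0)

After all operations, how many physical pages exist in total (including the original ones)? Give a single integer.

Op 1: fork(P0) -> P1. 2 ppages; refcounts: pp0:2 pp1:2
Op 2: fork(P1) -> P2. 2 ppages; refcounts: pp0:3 pp1:3
Op 3: fork(P2) -> P3. 2 ppages; refcounts: pp0:4 pp1:4
Op 4: read(P0, v0) -> 14. No state change.
Op 5: read(P0, v0) -> 14. No state change.

Answer: 2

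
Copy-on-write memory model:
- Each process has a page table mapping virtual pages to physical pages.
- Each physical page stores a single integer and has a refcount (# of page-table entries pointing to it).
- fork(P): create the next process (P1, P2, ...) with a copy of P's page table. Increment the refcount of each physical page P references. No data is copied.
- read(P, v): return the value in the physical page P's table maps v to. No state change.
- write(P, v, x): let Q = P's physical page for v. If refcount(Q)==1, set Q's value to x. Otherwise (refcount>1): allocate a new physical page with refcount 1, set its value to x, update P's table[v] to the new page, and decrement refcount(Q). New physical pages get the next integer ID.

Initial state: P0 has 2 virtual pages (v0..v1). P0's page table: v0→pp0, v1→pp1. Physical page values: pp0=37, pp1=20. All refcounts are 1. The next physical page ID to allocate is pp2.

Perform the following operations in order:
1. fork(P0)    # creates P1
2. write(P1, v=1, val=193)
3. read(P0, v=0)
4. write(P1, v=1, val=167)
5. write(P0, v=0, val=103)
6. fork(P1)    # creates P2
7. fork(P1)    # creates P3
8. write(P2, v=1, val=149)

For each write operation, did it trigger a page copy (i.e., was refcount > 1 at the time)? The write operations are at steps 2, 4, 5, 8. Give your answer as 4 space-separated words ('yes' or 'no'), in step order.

Op 1: fork(P0) -> P1. 2 ppages; refcounts: pp0:2 pp1:2
Op 2: write(P1, v1, 193). refcount(pp1)=2>1 -> COPY to pp2. 3 ppages; refcounts: pp0:2 pp1:1 pp2:1
Op 3: read(P0, v0) -> 37. No state change.
Op 4: write(P1, v1, 167). refcount(pp2)=1 -> write in place. 3 ppages; refcounts: pp0:2 pp1:1 pp2:1
Op 5: write(P0, v0, 103). refcount(pp0)=2>1 -> COPY to pp3. 4 ppages; refcounts: pp0:1 pp1:1 pp2:1 pp3:1
Op 6: fork(P1) -> P2. 4 ppages; refcounts: pp0:2 pp1:1 pp2:2 pp3:1
Op 7: fork(P1) -> P3. 4 ppages; refcounts: pp0:3 pp1:1 pp2:3 pp3:1
Op 8: write(P2, v1, 149). refcount(pp2)=3>1 -> COPY to pp4. 5 ppages; refcounts: pp0:3 pp1:1 pp2:2 pp3:1 pp4:1

yes no yes yes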